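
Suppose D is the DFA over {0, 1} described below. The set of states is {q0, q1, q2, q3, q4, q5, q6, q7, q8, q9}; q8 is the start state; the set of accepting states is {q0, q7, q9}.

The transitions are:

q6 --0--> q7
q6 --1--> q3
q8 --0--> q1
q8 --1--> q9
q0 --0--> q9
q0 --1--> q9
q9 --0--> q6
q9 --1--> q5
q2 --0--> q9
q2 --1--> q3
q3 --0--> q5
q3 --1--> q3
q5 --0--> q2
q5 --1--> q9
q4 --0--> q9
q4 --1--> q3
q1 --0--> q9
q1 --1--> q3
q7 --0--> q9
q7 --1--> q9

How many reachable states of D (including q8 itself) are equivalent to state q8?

2

First remove the unreachable states {q0,q4}; 8 states remain.
Initial partition by acceptance: {q7,q9} | {q1,q2,q3,q5,q6,q8}.
Refine {q7,q9} on symbol 0: members go to different blocks, giving {q7} and {q9}.
Split {q1,q2,q3,q5,q6,q8} by δ(·,0) → {q3,q5,q8} and {q1,q2} and {q6}.
Split {q3,q5,q8} by δ(·,0) → {q5,q8} and {q3}.
Stable partition: {q7} | {q5,q8} | {q9} | {q1,q2} | {q6} | {q3} — 6 equivalence classes.
State q8 belongs to the block {q5,q8}, which has 2 states.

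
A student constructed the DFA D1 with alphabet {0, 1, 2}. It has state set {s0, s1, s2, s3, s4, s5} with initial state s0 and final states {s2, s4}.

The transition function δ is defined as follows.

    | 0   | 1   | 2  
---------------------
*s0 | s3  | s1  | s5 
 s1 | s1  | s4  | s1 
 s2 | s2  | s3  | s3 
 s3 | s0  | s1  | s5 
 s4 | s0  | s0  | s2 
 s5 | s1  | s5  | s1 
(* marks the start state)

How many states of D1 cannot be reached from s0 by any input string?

0

Every one of the 6 states is reachable from s0.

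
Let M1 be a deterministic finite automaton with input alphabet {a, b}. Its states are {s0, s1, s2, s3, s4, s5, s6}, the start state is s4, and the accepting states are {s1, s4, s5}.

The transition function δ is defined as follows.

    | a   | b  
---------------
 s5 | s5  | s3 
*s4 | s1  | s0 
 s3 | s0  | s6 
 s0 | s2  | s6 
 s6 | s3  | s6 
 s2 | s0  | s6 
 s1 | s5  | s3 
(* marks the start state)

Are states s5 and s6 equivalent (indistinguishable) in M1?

All states are reachable from the start state.
Initial partition by acceptance: {s1,s4,s5} | {s0,s2,s3,s6}.
The partition is now stable with 2 blocks: {s1,s4,s5} | {s0,s2,s3,s6}.
s5 and s6 end up in different blocks, so they are distinguishable. For instance, the string 'ε' is accepted from only s5.

No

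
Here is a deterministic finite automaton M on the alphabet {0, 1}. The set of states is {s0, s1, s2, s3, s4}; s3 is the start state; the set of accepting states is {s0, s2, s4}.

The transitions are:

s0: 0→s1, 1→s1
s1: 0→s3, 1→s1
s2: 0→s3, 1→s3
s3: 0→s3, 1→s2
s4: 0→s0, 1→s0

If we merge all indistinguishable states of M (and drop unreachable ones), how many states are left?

Reachable states from the start: {s2,s3}. Unreachable: {s0,s1,s4} — drop them.
Start with accepting vs non-accepting: {s2} | {s3}.
Stable partition: {s2} | {s3} — 2 equivalence classes.

2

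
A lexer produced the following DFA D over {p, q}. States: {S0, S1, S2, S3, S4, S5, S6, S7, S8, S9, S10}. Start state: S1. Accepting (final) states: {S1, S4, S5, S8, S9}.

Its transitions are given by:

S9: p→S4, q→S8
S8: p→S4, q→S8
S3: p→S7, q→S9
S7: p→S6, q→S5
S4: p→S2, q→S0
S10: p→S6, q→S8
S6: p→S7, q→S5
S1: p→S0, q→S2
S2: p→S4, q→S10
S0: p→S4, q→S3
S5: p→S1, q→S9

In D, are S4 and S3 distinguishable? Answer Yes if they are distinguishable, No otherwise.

Yes

Start with accepting vs non-accepting: {S1,S4,S5,S8,S9} | {S0,S2,S3,S6,S7,S10}.
Split {S1,S4,S5,S8,S9} by δ(·,p) → {S5,S8,S9} and {S1,S4}.
Refine {S0,S2,S3,S6,S7,S10} on symbol p: members go to different blocks, giving {S3,S6,S7,S10} and {S0,S2}.
The partition is now stable with 4 blocks: {S5,S8,S9} | {S3,S6,S7,S10} | {S1,S4} | {S0,S2}.
S4 and S3 end up in different blocks, so they are distinguishable. For instance, the string 'ε' is accepted from only S4.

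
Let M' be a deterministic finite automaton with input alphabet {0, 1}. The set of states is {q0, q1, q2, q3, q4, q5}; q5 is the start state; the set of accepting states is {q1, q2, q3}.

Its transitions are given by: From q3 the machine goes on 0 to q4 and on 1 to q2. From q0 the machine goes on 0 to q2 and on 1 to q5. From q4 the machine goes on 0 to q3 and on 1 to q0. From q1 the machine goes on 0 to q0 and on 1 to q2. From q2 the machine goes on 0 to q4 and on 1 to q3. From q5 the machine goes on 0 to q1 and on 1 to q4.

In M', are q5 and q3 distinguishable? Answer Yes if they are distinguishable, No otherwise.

All states are reachable from the start state.
P0 = {q1,q2,q3} | {q0,q4,q5}.
No further refinement is possible. Final partition (2 blocks): {q1,q2,q3} | {q0,q4,q5}.
q5 and q3 end up in different blocks, so they are distinguishable. For instance, the string 'ε' is accepted from only q3.

Yes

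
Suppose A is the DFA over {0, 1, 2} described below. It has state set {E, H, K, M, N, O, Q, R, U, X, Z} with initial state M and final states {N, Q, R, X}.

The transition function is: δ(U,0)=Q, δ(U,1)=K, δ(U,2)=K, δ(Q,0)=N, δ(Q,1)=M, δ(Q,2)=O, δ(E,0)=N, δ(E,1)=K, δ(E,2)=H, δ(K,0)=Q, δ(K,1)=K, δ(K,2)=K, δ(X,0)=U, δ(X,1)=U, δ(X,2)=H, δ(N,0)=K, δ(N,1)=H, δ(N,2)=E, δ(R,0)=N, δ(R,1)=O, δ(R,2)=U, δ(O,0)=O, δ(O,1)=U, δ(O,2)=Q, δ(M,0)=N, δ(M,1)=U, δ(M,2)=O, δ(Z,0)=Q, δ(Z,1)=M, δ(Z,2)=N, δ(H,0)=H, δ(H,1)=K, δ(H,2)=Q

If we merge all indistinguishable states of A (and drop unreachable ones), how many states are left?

States {R,X,Z} cannot be reached from the start state, so discard them.
Initial partition by acceptance: {N,Q} | {E,H,K,M,O,U}.
On input 0, block {N,Q} splits into {Q} and {N}.
Refine {E,H,K,M,O,U} on symbol 0: members go to different blocks, giving {K,U} and {E,M} and {H,O}.
No further refinement is possible. Final partition (5 blocks): {Q} | {K,U} | {N} | {E,M} | {H,O}.

5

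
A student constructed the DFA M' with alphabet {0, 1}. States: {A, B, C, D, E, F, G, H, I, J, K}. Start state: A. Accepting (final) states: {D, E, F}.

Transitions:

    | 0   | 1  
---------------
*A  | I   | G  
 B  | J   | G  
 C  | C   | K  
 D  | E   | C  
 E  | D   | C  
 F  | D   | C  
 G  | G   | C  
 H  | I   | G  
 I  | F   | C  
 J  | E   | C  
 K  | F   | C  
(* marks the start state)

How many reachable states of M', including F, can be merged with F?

3

Reachable states from the start: {A,C,D,E,F,G,I,K}. Unreachable: {B,H,J} — drop them.
P0 = {D,E,F} | {A,C,G,I,K}.
On input 0, block {A,C,G,I,K} splits into {A,C,G} and {I,K}.
Refine {A,C,G} on symbol 0: members go to different blocks, giving {C,G} and {A}.
On input 1, block {C,G} splits into {C} and {G}.
Stable partition: {D,E,F} | {C} | {I,K} | {A} | {G} — 5 equivalence classes.
State F belongs to the block {D,E,F}, which has 3 states.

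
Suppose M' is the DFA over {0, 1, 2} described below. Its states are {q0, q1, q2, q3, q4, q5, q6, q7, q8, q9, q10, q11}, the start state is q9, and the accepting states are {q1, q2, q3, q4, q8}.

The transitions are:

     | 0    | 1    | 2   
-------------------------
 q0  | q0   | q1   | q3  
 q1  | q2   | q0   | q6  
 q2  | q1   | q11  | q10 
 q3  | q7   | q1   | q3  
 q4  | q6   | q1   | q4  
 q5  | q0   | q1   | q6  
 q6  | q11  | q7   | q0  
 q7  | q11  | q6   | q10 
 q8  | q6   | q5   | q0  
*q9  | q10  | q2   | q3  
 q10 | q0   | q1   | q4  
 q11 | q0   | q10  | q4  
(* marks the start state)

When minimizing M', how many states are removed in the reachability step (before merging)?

BFS from q9 reaches {q0, q1, q2, q3, q4, q6, q7, q9, q10, q11}; the 2 state(s) q5, q8 are never visited.

2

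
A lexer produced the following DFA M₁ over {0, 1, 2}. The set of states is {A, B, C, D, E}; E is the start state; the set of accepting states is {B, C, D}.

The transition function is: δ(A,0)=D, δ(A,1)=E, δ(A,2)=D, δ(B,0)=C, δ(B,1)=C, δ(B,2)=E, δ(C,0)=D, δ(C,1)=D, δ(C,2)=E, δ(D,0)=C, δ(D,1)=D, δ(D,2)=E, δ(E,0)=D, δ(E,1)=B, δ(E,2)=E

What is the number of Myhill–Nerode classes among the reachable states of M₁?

2

States {A} cannot be reached from the start state, so discard them.
Start with accepting vs non-accepting: {B,C,D} | {E}.
No further refinement is possible. Final partition (2 blocks): {B,C,D} | {E}.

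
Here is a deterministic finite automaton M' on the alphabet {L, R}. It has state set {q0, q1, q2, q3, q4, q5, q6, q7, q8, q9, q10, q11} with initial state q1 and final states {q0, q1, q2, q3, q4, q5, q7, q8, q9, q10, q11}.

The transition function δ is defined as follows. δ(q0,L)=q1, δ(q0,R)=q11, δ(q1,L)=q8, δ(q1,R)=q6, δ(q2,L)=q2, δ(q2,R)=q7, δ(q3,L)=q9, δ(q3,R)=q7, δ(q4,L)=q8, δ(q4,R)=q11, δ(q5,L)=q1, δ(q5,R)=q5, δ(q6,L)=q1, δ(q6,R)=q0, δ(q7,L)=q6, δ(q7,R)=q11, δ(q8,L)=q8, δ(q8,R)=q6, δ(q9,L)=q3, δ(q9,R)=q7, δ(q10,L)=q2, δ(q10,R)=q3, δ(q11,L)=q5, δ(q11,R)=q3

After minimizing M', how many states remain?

Reachable states from the start: {q0,q1,q3,q5,q6,q7,q8,q9,q11}. Unreachable: {q2,q4,q10} — drop them.
P0 = {q0,q1,q3,q5,q7,q8,q9,q11} | {q6}.
On input L, block {q0,q1,q3,q5,q7,q8,q9,q11} splits into {q0,q1,q3,q5,q8,q9,q11} and {q7}.
Split {q0,q1,q3,q5,q8,q9,q11} by δ(·,R) → {q0,q5,q11} and {q1,q8} and {q3,q9}.
Split {q0,q5,q11} by δ(·,L) → {q0,q5} and {q11}.
On input R, block {q0,q5} splits into {q0} and {q5}.
No further refinement is possible. Final partition (7 blocks): {q0} | {q6} | {q7} | {q1,q8} | {q3,q9} | {q11} | {q5}.

7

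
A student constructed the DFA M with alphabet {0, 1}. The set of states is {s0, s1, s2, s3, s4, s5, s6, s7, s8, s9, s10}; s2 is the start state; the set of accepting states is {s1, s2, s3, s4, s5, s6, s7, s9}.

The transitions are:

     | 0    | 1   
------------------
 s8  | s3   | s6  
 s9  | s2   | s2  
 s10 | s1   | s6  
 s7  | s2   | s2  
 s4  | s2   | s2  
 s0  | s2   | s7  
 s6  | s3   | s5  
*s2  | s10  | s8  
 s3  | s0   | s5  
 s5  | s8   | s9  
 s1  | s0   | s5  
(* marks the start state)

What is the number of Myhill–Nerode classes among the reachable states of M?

First remove the unreachable states {s4}; 10 states remain.
Initial partition by acceptance: {s1,s2,s3,s5,s6,s7,s9} | {s0,s8,s10}.
On input 0, block {s1,s2,s3,s5,s6,s7,s9} splits into {s1,s2,s3,s5} and {s6,s7,s9}.
Split {s1,s2,s3,s5} by δ(·,1) → {s1,s3} and {s2} and {s5}.
Refine {s0,s8,s10} on symbol 0: members go to different blocks, giving {s8,s10} and {s0}.
On input 0, block {s6,s7,s9} splits into {s7,s9} and {s6}.
Stable partition: {s1,s3} | {s8,s10} | {s7,s9} | {s2} | {s5} | {s0} | {s6} — 7 equivalence classes.

7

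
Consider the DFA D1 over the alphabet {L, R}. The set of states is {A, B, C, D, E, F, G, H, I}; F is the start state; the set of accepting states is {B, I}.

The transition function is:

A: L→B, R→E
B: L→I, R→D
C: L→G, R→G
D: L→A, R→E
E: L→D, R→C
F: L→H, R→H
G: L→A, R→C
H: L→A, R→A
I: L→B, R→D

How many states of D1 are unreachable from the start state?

0

A breadth-first search from the start state visits every state.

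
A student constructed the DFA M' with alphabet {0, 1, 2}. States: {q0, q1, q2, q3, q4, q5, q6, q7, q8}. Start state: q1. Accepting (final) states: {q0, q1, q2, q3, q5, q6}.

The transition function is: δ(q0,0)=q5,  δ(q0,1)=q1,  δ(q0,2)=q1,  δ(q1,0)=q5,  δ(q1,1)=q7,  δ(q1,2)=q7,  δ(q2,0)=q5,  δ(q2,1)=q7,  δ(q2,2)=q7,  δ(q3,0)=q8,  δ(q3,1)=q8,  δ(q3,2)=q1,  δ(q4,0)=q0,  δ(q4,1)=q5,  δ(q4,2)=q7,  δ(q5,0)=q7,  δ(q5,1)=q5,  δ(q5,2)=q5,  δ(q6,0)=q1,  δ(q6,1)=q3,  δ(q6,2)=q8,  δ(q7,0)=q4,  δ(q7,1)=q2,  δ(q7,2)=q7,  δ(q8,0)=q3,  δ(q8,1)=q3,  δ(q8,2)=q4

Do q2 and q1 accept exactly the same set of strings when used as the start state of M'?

Yes

States {q3,q6,q8} cannot be reached from the start state, so discard them.
Start with accepting vs non-accepting: {q0,q1,q2,q5} | {q4,q7}.
On input 0, block {q0,q1,q2,q5} splits into {q0,q1,q2} and {q5}.
On input 1, block {q0,q1,q2} splits into {q1,q2} and {q0}.
On input 0, block {q4,q7} splits into {q4} and {q7}.
No further refinement is possible. Final partition (5 blocks): {q1,q2} | {q4} | {q5} | {q0} | {q7}.
q2 and q1 lie in the same block of the stable partition, so they are equivalent — no string distinguishes them.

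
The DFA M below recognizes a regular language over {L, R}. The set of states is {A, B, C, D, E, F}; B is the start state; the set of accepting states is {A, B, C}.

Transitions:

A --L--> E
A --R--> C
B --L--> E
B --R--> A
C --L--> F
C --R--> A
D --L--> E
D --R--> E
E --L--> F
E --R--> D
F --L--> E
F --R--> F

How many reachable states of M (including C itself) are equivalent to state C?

3

Every state is reachable, so we keep all 6.
P0 = {A,B,C} | {D,E,F}.
The partition is now stable with 2 blocks: {A,B,C} | {D,E,F}.
The equivalence class containing C is {A,B,C}, of size 3.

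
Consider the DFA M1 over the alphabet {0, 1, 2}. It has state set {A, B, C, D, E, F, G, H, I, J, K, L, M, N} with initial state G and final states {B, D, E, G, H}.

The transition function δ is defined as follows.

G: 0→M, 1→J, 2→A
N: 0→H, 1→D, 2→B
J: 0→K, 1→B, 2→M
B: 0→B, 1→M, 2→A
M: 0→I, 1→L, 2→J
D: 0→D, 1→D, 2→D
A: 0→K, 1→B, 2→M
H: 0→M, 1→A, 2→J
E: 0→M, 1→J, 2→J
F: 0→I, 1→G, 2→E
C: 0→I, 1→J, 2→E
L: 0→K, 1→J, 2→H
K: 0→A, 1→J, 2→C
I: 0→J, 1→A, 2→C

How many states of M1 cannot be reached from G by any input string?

3

Starting at G and following transitions, the reachable set is {A, B, C, E, G, H, I, J, K, L, M}. That leaves D, F, N unreachable — 3 in total.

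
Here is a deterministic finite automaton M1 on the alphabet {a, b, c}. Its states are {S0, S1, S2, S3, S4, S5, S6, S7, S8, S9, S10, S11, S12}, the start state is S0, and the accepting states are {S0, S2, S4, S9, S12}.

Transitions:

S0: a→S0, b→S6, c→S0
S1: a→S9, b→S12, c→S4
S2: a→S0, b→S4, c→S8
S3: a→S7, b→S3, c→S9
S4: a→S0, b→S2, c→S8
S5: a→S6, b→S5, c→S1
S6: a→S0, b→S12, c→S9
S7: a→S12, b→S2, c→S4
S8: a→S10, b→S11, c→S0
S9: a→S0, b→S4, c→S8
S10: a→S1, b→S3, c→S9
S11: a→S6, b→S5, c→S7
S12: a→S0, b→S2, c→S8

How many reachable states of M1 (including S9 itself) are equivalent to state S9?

4

Start with accepting vs non-accepting: {S0,S2,S4,S9,S12} | {S1,S3,S5,S6,S7,S8,S10,S11}.
On input b, block {S0,S2,S4,S9,S12} splits into {S2,S4,S9,S12} and {S0}.
Refine {S1,S3,S5,S6,S7,S8,S10,S11} on symbol a: members go to different blocks, giving {S3,S5,S8,S10,S11} and {S1,S7} and {S6}.
Split {S3,S5,S8,S10,S11} by δ(·,a) → {S3,S10} and {S5,S11} and {S8}.
The partition is now stable with 7 blocks: {S2,S4,S9,S12} | {S3,S10} | {S0} | {S1,S7} | {S6} | {S5,S11} | {S8}.
The equivalence class containing S9 is {S2,S4,S9,S12}, of size 4.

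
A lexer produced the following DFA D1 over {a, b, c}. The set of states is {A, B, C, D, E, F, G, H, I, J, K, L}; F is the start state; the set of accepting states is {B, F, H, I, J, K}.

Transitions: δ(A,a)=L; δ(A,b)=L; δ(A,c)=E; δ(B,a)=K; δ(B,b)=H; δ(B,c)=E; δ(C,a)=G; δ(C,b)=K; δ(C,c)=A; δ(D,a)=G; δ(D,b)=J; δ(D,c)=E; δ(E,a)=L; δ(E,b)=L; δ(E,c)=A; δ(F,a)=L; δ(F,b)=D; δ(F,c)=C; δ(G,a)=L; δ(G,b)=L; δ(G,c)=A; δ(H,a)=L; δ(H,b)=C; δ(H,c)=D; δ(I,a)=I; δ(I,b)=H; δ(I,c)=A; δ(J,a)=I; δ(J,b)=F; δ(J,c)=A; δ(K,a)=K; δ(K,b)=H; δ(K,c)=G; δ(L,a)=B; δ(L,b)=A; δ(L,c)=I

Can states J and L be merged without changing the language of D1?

All states are reachable from the start state.
P0 = {B,F,H,I,J,K} | {A,C,D,E,G,L}.
On input a, block {B,F,H,I,J,K} splits into {B,I,J,K} and {F,H}.
Split {A,C,D,E,G,L} by δ(·,a) → {A,C,D,E,G} and {L}.
Refine {A,C,D,E,G} on symbol a: members go to different blocks, giving {A,E,G} and {C,D}.
The partition is now stable with 5 blocks: {B,I,J,K} | {A,E,G} | {F,H} | {L} | {C,D}.
J and L end up in different blocks, so they are distinguishable. For instance, the string 'ε' is accepted from only J.

No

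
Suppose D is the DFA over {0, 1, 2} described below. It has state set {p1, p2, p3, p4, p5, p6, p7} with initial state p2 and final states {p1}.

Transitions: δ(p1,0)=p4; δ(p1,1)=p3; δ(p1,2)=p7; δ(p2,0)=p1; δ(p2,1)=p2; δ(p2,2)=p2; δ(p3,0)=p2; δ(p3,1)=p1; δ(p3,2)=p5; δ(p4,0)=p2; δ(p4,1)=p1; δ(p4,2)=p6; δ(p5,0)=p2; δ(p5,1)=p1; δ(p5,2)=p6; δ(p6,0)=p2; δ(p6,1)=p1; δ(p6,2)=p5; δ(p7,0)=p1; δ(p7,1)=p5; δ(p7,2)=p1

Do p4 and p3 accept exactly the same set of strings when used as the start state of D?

Every state is reachable, so we keep all 7.
Initial partition by acceptance: {p1} | {p2,p3,p4,p5,p6,p7}.
On input 0, block {p2,p3,p4,p5,p6,p7} splits into {p3,p4,p5,p6} and {p2,p7}.
Split {p2,p7} by δ(·,1) → {p2} and {p7}.
The partition is now stable with 4 blocks: {p1} | {p3,p4,p5,p6} | {p2} | {p7}.
p4 and p3 lie in the same block of the stable partition, so they are equivalent — no string distinguishes them.

Yes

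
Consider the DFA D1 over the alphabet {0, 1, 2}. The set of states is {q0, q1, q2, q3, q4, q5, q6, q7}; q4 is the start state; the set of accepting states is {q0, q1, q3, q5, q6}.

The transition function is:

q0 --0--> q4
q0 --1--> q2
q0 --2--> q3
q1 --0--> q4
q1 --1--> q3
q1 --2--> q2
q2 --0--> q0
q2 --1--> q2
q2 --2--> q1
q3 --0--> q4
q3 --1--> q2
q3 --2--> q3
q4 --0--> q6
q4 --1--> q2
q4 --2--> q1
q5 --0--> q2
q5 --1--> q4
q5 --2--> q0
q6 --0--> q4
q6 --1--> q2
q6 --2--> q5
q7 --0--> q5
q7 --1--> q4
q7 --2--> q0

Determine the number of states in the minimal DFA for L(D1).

First remove the unreachable states {q7}; 7 states remain.
Initial partition by acceptance: {q0,q1,q3,q5,q6} | {q2,q4}.
Refine {q0,q1,q3,q5,q6} on symbol 1: members go to different blocks, giving {q0,q3,q5,q6} and {q1}.
The partition is now stable with 3 blocks: {q0,q3,q5,q6} | {q2,q4} | {q1}.

3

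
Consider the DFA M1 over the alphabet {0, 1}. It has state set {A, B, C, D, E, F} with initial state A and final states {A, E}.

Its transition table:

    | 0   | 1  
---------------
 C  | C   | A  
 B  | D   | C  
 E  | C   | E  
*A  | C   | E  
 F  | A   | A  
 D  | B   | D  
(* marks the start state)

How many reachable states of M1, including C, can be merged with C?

1

States {B,D,F} cannot be reached from the start state, so discard them.
P0 = {A,E} | {C}.
Stable partition: {A,E} | {C} — 2 equivalence classes.
The equivalence class containing C is {C}, of size 1.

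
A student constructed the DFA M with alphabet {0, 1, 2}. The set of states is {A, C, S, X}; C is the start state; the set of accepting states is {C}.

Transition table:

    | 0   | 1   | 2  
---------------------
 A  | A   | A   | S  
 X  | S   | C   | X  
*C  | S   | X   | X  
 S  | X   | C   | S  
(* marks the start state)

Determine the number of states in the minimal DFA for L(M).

First remove the unreachable states {A}; 3 states remain.
Initial partition by acceptance: {C} | {S,X}.
The partition is now stable with 2 blocks: {C} | {S,X}.

2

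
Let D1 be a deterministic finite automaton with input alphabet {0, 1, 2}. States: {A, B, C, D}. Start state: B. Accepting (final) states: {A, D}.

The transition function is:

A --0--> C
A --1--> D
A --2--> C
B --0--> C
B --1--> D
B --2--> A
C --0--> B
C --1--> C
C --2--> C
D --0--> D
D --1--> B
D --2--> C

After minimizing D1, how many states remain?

4

All states are reachable from the start state.
Initial partition by acceptance: {A,D} | {B,C}.
On input 0, block {A,D} splits into {A} and {D}.
Split {B,C} by δ(·,1) → {B} and {C}.
No further refinement is possible. Final partition (4 blocks): {A} | {B} | {D} | {C}.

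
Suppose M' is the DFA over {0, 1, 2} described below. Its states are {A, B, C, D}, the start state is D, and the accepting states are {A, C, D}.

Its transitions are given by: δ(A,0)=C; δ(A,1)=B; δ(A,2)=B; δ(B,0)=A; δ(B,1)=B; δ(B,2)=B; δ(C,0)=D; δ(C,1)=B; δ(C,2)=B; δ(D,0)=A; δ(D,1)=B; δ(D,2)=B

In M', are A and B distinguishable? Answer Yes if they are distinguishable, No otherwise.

Initial partition by acceptance: {A,C,D} | {B}.
The partition is now stable with 2 blocks: {A,C,D} | {B}.
A and B end up in different blocks, so they are distinguishable. For instance, the string 'ε' is accepted from only A.

Yes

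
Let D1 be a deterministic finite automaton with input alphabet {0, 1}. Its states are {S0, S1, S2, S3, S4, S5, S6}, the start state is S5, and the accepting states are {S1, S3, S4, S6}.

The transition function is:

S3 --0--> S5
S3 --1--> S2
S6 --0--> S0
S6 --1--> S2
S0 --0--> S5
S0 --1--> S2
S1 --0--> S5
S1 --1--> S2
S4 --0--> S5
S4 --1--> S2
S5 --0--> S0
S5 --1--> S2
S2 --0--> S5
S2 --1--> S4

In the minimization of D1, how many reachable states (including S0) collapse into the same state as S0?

2

First remove the unreachable states {S1,S3,S6}; 4 states remain.
P0 = {S4} | {S0,S2,S5}.
Split {S0,S2,S5} by δ(·,1) → {S0,S5} and {S2}.
The partition is now stable with 3 blocks: {S4} | {S0,S5} | {S2}.
The equivalence class containing S0 is {S0,S5}, of size 2.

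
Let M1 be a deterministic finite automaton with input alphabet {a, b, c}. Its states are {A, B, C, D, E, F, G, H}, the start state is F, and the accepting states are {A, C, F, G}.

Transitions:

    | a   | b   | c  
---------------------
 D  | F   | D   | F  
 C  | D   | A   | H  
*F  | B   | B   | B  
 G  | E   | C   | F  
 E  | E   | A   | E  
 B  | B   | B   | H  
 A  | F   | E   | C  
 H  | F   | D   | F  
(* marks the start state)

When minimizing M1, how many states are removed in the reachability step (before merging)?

4

BFS from F reaches {B, D, F, H}; the 4 state(s) A, C, E, G are never visited.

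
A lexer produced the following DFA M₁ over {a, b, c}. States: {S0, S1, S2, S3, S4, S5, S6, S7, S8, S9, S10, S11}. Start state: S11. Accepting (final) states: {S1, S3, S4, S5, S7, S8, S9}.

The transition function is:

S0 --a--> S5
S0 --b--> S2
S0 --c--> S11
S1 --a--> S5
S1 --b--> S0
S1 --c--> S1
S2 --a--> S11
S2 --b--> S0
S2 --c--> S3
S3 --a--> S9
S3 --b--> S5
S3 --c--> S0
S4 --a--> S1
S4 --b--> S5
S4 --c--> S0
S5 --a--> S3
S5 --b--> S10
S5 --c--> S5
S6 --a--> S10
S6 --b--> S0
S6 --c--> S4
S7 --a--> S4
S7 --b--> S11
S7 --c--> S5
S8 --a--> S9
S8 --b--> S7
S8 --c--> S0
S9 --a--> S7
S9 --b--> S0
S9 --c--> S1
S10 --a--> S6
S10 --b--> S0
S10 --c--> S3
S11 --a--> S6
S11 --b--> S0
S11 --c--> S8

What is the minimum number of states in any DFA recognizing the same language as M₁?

5

Start with accepting vs non-accepting: {S1,S3,S4,S5,S7,S8,S9} | {S0,S2,S6,S10,S11}.
On input b, block {S1,S3,S4,S5,S7,S8,S9} splits into {S1,S5,S7,S9} and {S3,S4,S8}.
Refine {S1,S5,S7,S9} on symbol a: members go to different blocks, giving {S1,S9} and {S5,S7}.
Refine {S0,S2,S6,S10,S11} on symbol a: members go to different blocks, giving {S2,S6,S10,S11} and {S0}.
Stable partition: {S1,S9} | {S2,S6,S10,S11} | {S3,S4,S8} | {S5,S7} | {S0} — 5 equivalence classes.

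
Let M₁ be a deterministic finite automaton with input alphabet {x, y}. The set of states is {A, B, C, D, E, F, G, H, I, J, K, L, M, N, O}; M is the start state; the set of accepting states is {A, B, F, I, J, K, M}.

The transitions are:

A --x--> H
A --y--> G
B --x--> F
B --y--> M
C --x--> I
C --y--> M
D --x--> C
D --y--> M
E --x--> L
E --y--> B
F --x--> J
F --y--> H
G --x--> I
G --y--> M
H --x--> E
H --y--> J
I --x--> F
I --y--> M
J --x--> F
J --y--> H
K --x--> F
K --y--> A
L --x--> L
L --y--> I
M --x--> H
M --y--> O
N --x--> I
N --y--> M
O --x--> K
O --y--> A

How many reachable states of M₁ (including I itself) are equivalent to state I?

3

Reachable states from the start: {A,B,E,F,G,H,I,J,K,L,M,O}. Unreachable: {C,D,N} — drop them.
Initial partition by acceptance: {A,B,F,I,J,K,M} | {E,G,H,L,O}.
On input x, block {A,B,F,I,J,K,M} splits into {B,F,I,J,K} and {A,M}.
Refine {B,F,I,J,K} on symbol y: members go to different blocks, giving {B,I,K} and {F,J}.
Split {E,G,H,L,O} by δ(·,x) → {E,H,L} and {G,O}.
On input y, block {E,H,L} splits into {E,L} and {H}.
The partition is now stable with 6 blocks: {B,I,K} | {E,L} | {A,M} | {F,J} | {G,O} | {H}.
The equivalence class containing I is {B,I,K}, of size 3.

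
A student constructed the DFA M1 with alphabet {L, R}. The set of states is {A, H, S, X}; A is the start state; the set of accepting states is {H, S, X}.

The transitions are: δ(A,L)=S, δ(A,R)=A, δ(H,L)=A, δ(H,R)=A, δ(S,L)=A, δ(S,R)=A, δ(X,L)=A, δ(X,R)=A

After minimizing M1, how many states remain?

2

States {H,X} cannot be reached from the start state, so discard them.
Initial partition by acceptance: {S} | {A}.
No further refinement is possible. Final partition (2 blocks): {S} | {A}.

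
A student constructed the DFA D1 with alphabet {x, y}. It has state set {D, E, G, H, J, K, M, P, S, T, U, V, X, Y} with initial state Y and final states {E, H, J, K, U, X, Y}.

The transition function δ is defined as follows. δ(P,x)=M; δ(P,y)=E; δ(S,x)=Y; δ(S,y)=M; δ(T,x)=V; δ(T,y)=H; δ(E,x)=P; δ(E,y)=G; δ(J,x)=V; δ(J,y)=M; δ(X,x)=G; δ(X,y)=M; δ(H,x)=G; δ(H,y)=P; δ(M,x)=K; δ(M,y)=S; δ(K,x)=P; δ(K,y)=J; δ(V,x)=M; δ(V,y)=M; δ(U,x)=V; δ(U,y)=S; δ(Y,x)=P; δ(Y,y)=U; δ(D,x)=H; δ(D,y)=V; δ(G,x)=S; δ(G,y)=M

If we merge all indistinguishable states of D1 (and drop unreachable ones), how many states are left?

First remove the unreachable states {D,H,T,X}; 10 states remain.
P0 = {E,J,K,U,Y} | {G,M,P,S,V}.
Refine {E,J,K,U,Y} on symbol y: members go to different blocks, giving {E,J,U} and {K,Y}.
Refine {G,M,P,S,V} on symbol x: members go to different blocks, giving {G,P,V} and {M,S}.
Split {E,J,U} by δ(·,y) → {J,U} and {E}.
Refine {G,P,V} on symbol y: members go to different blocks, giving {G,V} and {P}.
The partition is now stable with 6 blocks: {J,U} | {G,V} | {K,Y} | {M,S} | {E} | {P}.

6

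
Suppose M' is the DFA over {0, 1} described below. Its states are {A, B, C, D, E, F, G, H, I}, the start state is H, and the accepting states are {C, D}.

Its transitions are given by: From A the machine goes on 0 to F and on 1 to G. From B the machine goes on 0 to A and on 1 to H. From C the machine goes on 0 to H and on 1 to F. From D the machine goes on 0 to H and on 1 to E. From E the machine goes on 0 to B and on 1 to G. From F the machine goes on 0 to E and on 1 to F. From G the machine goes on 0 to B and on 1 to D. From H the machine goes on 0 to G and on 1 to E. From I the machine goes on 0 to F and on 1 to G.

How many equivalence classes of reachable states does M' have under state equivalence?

States {C,I} cannot be reached from the start state, so discard them.
P0 = {D} | {A,B,E,F,G,H}.
On input 1, block {A,B,E,F,G,H} splits into {A,B,E,F,H} and {G}.
Refine {A,B,E,F,H} on symbol 0: members go to different blocks, giving {A,B,E,F} and {H}.
Split {A,B,E,F} by δ(·,1) → {A,E} and {B} and {F}.
Refine {A,E} on symbol 0: members go to different blocks, giving {A} and {E}.
Stable partition: {D} | {A} | {G} | {H} | {B} | {F} | {E} — 7 equivalence classes.

7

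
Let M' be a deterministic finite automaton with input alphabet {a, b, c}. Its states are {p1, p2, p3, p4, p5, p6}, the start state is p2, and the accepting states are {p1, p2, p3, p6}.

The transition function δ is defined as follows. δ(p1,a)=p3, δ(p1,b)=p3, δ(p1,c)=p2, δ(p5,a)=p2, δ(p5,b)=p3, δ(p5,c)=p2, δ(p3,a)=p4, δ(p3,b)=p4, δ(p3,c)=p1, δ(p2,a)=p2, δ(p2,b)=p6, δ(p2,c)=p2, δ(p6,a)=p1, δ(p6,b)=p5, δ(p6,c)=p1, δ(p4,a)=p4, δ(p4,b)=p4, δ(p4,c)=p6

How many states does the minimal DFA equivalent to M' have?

6

Initial partition by acceptance: {p1,p2,p3,p6} | {p4,p5}.
On input a, block {p1,p2,p3,p6} splits into {p1,p2,p6} and {p3}.
On input a, block {p1,p2,p6} splits into {p2,p6} and {p1}.
On input a, block {p2,p6} splits into {p2} and {p6}.
Refine {p4,p5} on symbol a: members go to different blocks, giving {p4} and {p5}.
No further refinement is possible. Final partition (6 blocks): {p2} | {p4} | {p3} | {p1} | {p6} | {p5}.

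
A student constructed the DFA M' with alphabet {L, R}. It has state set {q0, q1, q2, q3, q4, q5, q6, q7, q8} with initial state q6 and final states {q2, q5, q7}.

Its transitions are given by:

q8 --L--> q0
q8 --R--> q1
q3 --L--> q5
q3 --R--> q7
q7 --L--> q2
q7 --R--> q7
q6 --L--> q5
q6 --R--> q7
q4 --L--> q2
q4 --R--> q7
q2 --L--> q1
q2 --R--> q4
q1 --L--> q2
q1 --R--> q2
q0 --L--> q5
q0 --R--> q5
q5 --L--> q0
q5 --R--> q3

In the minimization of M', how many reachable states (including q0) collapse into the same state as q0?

2

First remove the unreachable states {q8}; 8 states remain.
Initial partition by acceptance: {q2,q5,q7} | {q0,q1,q3,q4,q6}.
Refine {q2,q5,q7} on symbol L: members go to different blocks, giving {q2,q5} and {q7}.
Split {q0,q1,q3,q4,q6} by δ(·,R) → {q3,q4,q6} and {q0,q1}.
No further refinement is possible. Final partition (4 blocks): {q2,q5} | {q3,q4,q6} | {q7} | {q0,q1}.
The equivalence class containing q0 is {q0,q1}, of size 2.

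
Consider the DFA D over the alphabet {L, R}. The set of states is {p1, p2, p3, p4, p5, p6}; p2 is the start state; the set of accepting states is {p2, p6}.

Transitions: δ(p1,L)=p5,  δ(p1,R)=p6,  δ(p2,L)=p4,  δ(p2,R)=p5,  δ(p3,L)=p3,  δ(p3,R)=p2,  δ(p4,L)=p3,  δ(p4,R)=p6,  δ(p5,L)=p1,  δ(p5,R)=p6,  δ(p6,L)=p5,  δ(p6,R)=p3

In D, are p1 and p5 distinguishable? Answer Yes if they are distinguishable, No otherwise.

Every state is reachable, so we keep all 6.
Initial partition by acceptance: {p2,p6} | {p1,p3,p4,p5}.
No further refinement is possible. Final partition (2 blocks): {p2,p6} | {p1,p3,p4,p5}.
p1 and p5 lie in the same block of the stable partition, so they are equivalent — no string distinguishes them.

No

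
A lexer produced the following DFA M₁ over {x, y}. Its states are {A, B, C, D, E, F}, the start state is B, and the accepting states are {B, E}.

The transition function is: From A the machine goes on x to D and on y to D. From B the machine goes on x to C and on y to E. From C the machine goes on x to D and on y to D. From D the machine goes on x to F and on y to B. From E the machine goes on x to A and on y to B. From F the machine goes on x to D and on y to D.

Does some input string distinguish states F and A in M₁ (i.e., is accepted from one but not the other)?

All states are reachable from the start state.
P0 = {B,E} | {A,C,D,F}.
Refine {A,C,D,F} on symbol y: members go to different blocks, giving {A,C,F} and {D}.
No further refinement is possible. Final partition (3 blocks): {B,E} | {A,C,F} | {D}.
F and A lie in the same block of the stable partition, so they are equivalent — no string distinguishes them.

No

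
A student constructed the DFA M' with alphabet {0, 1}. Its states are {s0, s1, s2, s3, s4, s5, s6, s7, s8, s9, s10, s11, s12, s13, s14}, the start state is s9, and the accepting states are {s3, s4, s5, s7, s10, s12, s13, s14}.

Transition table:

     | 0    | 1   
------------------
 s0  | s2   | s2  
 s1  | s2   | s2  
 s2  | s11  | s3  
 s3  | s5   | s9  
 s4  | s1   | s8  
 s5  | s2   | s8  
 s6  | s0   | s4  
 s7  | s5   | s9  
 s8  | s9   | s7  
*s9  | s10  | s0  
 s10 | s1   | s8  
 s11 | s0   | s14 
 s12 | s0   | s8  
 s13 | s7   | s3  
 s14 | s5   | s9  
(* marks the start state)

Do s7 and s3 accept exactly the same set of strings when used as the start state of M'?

Yes

Reachable states from the start: {s0,s1,s2,s3,s5,s7,s8,s9,s10,s11,s14}. Unreachable: {s4,s6,s12,s13} — drop them.
Initial partition by acceptance: {s3,s5,s7,s10,s14} | {s0,s1,s2,s8,s9,s11}.
Split {s3,s5,s7,s10,s14} by δ(·,0) → {s3,s7,s14} and {s5,s10}.
Refine {s0,s1,s2,s8,s9,s11} on symbol 0: members go to different blocks, giving {s0,s1,s2,s8,s11} and {s9}.
Split {s0,s1,s2,s8,s11} by δ(·,0) → {s0,s1,s2,s11} and {s8}.
Split {s0,s1,s2,s11} by δ(·,1) → {s0,s1} and {s2,s11}.
Refine {s5,s10} on symbol 0: members go to different blocks, giving {s5} and {s10}.
Split {s2,s11} by δ(·,0) → {s2} and {s11}.
The partition is now stable with 8 blocks: {s3,s7,s14} | {s0,s1} | {s5} | {s9} | {s8} | {s2} | {s10} | {s11}.
s7 and s3 lie in the same block of the stable partition, so they are equivalent — no string distinguishes them.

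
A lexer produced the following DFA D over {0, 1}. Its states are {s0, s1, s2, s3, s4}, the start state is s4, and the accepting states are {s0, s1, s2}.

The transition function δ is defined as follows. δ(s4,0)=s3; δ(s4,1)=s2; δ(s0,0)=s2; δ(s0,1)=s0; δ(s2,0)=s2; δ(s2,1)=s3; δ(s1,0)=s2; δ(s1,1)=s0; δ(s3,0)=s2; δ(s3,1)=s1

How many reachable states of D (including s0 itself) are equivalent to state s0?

Initial partition by acceptance: {s0,s1,s2} | {s3,s4}.
On input 1, block {s0,s1,s2} splits into {s0,s1} and {s2}.
Refine {s3,s4} on symbol 0: members go to different blocks, giving {s3} and {s4}.
No further refinement is possible. Final partition (4 blocks): {s0,s1} | {s3} | {s2} | {s4}.
The equivalence class containing s0 is {s0,s1}, of size 2.

2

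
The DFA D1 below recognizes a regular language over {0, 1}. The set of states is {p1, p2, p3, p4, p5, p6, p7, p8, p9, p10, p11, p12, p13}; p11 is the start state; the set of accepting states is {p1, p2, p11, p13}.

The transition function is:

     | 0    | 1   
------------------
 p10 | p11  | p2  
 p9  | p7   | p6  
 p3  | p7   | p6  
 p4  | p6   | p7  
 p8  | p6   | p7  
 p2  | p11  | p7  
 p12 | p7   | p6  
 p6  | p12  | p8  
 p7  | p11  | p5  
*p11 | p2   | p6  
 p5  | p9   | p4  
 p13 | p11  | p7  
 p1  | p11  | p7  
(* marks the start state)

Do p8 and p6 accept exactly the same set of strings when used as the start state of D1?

States {p1,p3,p10,p13} cannot be reached from the start state, so discard them.
Initial partition by acceptance: {p2,p11} | {p4,p5,p6,p7,p8,p9,p12}.
Refine {p4,p5,p6,p7,p8,p9,p12} on symbol 0: members go to different blocks, giving {p4,p5,p6,p8,p9,p12} and {p7}.
On input 1, block {p2,p11} splits into {p2} and {p11}.
Split {p4,p5,p6,p8,p9,p12} by δ(·,0) → {p4,p5,p6,p8} and {p9,p12}.
Split {p4,p5,p6,p8} by δ(·,0) → {p4,p8} and {p5,p6}.
Stable partition: {p2} | {p4,p8} | {p7} | {p11} | {p9,p12} | {p5,p6} — 6 equivalence classes.
p8 and p6 end up in different blocks, so they are distinguishable. For instance, the string '10' is accepted from only p8.

No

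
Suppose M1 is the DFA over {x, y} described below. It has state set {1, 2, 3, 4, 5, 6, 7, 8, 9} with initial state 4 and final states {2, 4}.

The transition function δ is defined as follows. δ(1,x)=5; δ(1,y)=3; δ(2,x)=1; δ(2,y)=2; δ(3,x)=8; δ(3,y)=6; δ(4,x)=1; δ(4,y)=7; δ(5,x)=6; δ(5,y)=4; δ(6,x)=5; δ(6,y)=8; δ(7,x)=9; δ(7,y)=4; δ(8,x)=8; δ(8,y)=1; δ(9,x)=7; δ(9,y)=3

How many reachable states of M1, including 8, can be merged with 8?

2

Reachable states from the start: {1,3,4,5,6,7,8,9}. Unreachable: {2} — drop them.
P0 = {4} | {1,3,5,6,7,8,9}.
Refine {1,3,5,6,7,8,9} on symbol y: members go to different blocks, giving {1,3,6,8,9} and {5,7}.
Refine {1,3,6,8,9} on symbol x: members go to different blocks, giving {1,6,9} and {3,8}.
Stable partition: {4} | {1,6,9} | {5,7} | {3,8} — 4 equivalence classes.
The equivalence class containing 8 is {3,8}, of size 2.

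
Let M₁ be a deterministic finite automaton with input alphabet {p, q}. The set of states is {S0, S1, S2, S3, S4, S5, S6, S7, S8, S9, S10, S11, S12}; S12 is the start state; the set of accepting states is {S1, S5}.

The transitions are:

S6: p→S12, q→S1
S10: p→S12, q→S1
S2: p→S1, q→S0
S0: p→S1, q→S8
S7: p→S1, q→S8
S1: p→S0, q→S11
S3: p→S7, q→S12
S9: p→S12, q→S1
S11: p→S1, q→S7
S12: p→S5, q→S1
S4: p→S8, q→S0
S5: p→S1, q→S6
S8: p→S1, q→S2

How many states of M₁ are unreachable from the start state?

4

Starting at S12 and following transitions, the reachable set is {S0, S1, S2, S5, S6, S7, S8, S11, S12}. That leaves S3, S4, S9, S10 unreachable — 4 in total.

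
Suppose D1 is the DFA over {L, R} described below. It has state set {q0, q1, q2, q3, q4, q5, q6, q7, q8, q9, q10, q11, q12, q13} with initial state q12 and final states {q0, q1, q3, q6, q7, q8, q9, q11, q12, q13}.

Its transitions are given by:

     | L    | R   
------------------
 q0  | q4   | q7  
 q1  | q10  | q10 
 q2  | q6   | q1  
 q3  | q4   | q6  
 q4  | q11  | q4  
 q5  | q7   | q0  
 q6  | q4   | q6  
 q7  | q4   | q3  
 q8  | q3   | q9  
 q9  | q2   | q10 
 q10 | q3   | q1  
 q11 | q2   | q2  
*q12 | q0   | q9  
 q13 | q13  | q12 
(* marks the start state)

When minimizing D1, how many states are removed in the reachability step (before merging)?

No path from q12 leads to q5, q8, q13; the other 11 states are all reachable.

3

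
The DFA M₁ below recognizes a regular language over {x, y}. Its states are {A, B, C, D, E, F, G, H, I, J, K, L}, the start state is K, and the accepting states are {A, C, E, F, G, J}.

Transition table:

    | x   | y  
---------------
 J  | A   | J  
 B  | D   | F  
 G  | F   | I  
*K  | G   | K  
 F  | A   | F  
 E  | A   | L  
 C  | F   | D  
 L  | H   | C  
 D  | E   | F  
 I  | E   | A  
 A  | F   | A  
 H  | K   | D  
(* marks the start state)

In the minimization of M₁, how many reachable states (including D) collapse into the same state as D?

2

First remove the unreachable states {B,J}; 10 states remain.
Start with accepting vs non-accepting: {A,C,E,F,G} | {D,H,I,K,L}.
On input y, block {A,C,E,F,G} splits into {C,E,G} and {A,F}.
Split {D,H,I,K,L} by δ(·,x) → {D,I,K} and {H,L}.
On input y, block {C,E,G} splits into {C,G} and {E}.
On input x, block {D,I,K} splits into {D,I} and {K}.
Refine {H,L} on symbol x: members go to different blocks, giving {H} and {L}.
No further refinement is possible. Final partition (7 blocks): {C,G} | {D,I} | {A,F} | {H} | {E} | {K} | {L}.
State D belongs to the block {D,I}, which has 2 states.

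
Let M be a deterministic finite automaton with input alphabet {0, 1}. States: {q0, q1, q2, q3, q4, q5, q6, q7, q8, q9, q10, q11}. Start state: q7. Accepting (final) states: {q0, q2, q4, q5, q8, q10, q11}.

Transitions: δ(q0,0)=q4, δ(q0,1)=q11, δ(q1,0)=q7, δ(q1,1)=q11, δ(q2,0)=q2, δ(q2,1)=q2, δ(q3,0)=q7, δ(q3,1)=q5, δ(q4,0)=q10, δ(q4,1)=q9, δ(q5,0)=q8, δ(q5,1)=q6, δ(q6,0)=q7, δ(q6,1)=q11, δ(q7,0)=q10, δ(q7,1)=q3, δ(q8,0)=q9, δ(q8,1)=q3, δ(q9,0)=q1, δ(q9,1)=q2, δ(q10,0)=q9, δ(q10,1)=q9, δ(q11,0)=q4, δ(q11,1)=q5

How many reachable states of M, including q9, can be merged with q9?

States {q0} cannot be reached from the start state, so discard them.
Initial partition by acceptance: {q2,q4,q5,q8,q10,q11} | {q1,q3,q6,q7,q9}.
On input 0, block {q2,q4,q5,q8,q10,q11} splits into {q2,q4,q5,q11} and {q8,q10}.
Refine {q2,q4,q5,q11} on symbol 0: members go to different blocks, giving {q2,q11} and {q4,q5}.
Refine {q2,q11} on symbol 0: members go to different blocks, giving {q2} and {q11}.
On input 0, block {q1,q3,q6,q7,q9} splits into {q1,q3,q6,q9} and {q7}.
On input 0, block {q1,q3,q6,q9} splits into {q1,q3,q6} and {q9}.
Split {q1,q3,q6} by δ(·,1) → {q1,q6} and {q3}.
Refine {q8,q10} on symbol 1: members go to different blocks, giving {q8} and {q10}.
Refine {q4,q5} on symbol 0: members go to different blocks, giving {q4} and {q5}.
The partition is now stable with 10 blocks: {q2} | {q1,q6} | {q8} | {q4} | {q11} | {q7} | {q9} | {q3} | {q10} | {q5}.
The equivalence class containing q9 is {q9}, of size 1.

1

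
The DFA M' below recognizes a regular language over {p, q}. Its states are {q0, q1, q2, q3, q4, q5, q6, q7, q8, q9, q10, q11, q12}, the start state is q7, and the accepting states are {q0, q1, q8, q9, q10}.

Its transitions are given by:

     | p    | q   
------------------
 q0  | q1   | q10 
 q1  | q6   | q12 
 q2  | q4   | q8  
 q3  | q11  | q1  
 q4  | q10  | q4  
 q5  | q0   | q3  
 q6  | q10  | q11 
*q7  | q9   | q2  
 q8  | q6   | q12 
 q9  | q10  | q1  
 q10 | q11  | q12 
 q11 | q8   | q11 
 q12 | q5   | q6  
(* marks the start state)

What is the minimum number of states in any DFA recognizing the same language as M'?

6

Every state is reachable, so we keep all 13.
P0 = {q0,q1,q8,q9,q10} | {q2,q3,q4,q5,q6,q7,q11,q12}.
Refine {q0,q1,q8,q9,q10} on symbol p: members go to different blocks, giving {q1,q8,q10} and {q0,q9}.
Split {q2,q3,q4,q5,q6,q7,q11,q12} by δ(·,p) → {q2,q3,q12} and {q4,q6,q11} and {q5,q7}.
Refine {q2,q3,q12} on symbol p: members go to different blocks, giving {q2,q3} and {q12}.
The partition is now stable with 6 blocks: {q1,q8,q10} | {q2,q3} | {q0,q9} | {q4,q6,q11} | {q5,q7} | {q12}.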